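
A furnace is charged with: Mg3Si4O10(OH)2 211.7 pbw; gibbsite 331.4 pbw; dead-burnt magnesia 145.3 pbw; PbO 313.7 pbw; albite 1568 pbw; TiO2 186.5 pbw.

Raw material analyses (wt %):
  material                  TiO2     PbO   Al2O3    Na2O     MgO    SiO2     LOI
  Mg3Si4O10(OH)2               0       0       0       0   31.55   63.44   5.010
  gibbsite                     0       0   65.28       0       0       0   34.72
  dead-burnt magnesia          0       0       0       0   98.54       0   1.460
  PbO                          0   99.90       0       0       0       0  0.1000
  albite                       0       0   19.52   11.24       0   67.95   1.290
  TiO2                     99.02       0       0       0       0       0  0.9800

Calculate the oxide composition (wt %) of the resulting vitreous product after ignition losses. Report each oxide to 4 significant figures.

Glass mass = 2606 pbw (batch 2757 − LOI 150.2).
Composition: TiO2 7.085%, PbO 12.02%, Al2O3 20.04%, Na2O 6.762%, MgO 8.056%, SiO2 46.03%

Full precision is maintained throughout; working values are displayed rounded to 4 significant figures between the steps — each reported figure takes a single rounding; the derived quantities, including yield, LOI, the six compositions, glass mass, totals, are computed from the batch weights for 2606 pbw of glass at full float precision as they appear in question or answer.
Mass of each oxide from the mix:
  TiO2: 186.5·0.9902 = 184.7 pbw
  PbO: 313.7·0.9990 = 313.4 pbw
  Al2O3: 331.4·0.6528 + 1568·0.1952 = 522.4 pbw
  Na2O: 1568·0.1124 = 176.2 pbw
  MgO: 211.7·0.3155 + 145.3·0.9854 = 210.0 pbw
  SiO2: 211.7·0.6344 + 1568·0.6795 = 1200 pbw
LOI: 211.7·0.05010 + 331.4·0.3472 + 145.3·0.01460 + 313.7·0.001000 + 1568·0.01290 + 186.5·0.009800 = 150.2 pbw
Glass mass = batch − LOI = 2757 − 150.2 = 2606 pbw (equal to the oxide-mass sum)
percent by weight: oxide/glass ×100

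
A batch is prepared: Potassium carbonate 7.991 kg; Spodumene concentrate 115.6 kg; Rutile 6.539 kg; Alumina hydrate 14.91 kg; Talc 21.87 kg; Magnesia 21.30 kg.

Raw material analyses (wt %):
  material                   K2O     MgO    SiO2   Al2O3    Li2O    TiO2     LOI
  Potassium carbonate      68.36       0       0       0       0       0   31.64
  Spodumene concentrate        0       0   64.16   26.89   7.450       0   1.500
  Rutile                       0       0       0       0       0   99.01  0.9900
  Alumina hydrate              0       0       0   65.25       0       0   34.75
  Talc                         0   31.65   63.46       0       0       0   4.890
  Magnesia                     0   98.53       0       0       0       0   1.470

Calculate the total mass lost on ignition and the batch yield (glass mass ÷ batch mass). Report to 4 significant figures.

In-progress results are displayed, rounded to 4 significant figures, within the worked lines — all arithmetic carries full precision from first step to last. A single rounding yields each reported result — the derived quantities (the totals, ignition loss, six oxide percentages, the yield, net glass mass) are computed using the weight values at 177.3 kg of glass in full precision as given in the problem or the answer.
Each material's LOI contribution:
  Potassium carbonate: 7.991 × 0.3164 = 2.528 kg
  Spodumene concentrate: 115.6 × 0.01500 = 1.734 kg
  Rutile: 6.539 × 0.009900 = 0.06474 kg
  Alumina hydrate: 14.91 × 0.3475 = 5.181 kg
  Talc: 21.87 × 0.04890 = 1.069 kg
  Magnesia: 21.30 × 0.01470 = 0.3131 kg
Total LOI = 10.89 kg
Glass = batch − LOI = 188.2 − 10.89 = 177.3 kg

LOI loss = 10.89 kg; glass = 177.3 kg; yield = 94.21%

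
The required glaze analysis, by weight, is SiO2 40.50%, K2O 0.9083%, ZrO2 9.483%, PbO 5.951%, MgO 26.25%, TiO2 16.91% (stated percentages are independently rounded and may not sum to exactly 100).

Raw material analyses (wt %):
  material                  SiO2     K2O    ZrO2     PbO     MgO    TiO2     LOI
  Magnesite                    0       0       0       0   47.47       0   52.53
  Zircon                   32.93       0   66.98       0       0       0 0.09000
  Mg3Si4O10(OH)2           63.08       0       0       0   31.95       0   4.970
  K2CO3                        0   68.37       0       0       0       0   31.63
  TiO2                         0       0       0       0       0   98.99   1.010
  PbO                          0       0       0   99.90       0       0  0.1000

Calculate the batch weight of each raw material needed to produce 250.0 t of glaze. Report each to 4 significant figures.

Batch per 250.0 t glaze:
  Magnesite: 42.65 t
  Zircon: 35.39 t
  Mg3Si4O10(OH)2: 142.0 t
  K2CO3: 3.321 t
  TiO2: 42.71 t
  PbO: 14.89 t
Total batch = 281.0 t; LOI loss = 30.99 t; yield = 88.97%

Full float precision is kept from start to finish. Working values are shown with 4-significant-digit rounding as written. Every reported figure receives exactly one rounding; all derived quantities are carried starting from the weights on 250.0 t of glass at full precision (the yield, net glass mass, the totals, six oxide percentages, LOI) as set out in either problem or answer.
Target masses of each oxide per 250.0 t glaze:
  SiO2: 40.50% × 250.0 = 101.2 t
  K2O: 0.9083% × 250.0 = 2.271 t
  ZrO2: 9.483% × 250.0 = 23.71 t
  PbO: 5.951% × 250.0 = 14.88 t
  MgO: 26.25% × 250.0 = 65.62 t
  TiO2: 16.91% × 250.0 = 42.28 t
Sums-versus-targets review from the weights as reported, against the basis in use (every target is met by its sum modulo rounding of the values):
  SiO2: 35.39·0.3293 + 142.0·0.6308 = 101.2 t (target 101.2 t)
  K2O: 3.321·0.6837 = 2.271 t (target 2.271 t)
  ZrO2: 35.39·0.6698 = 23.70 t (target 23.71 t)
  PbO: 14.89·0.9990 = 14.88 t (target 14.88 t)
  MgO: 42.65·0.4747 + 142.0·0.3195 = 65.61 t (target 65.62 t)
  TiO2: 42.71·0.9899 = 42.28 t (target 42.28 t)
Mass balance on the glass: net batch after ignition = 250.0 t (per-oxide target masses sum to 250.0 t; versus the stated basis of 250.0 t — deltas are rounding alone).
Batch total: Σ batch = 281.0 t; the LOI term Σ batch·LOI equals 30.99 t; as yield: glass ÷ batch → 88.97%.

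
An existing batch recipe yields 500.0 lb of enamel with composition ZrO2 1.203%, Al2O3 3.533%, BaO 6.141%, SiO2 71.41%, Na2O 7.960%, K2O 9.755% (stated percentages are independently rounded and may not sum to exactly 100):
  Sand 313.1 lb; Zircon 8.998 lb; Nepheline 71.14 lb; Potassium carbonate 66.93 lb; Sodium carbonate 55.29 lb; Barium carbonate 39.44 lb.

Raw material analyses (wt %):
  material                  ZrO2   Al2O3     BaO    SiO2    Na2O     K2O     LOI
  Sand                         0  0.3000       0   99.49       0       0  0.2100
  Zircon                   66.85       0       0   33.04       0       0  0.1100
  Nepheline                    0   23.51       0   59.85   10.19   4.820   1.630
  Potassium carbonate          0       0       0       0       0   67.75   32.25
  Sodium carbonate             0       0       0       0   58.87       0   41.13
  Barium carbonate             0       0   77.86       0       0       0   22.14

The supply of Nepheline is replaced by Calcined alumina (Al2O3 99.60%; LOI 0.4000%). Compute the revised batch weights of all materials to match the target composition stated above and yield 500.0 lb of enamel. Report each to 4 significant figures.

Every computation maintains full float precision at each step — working values are displayed rounded off to 4 significant digits within the worked lines; every reported value is rounded once only. All derived quantities are recomputed starting from the weights for 500.0 lb of glass in full precision (the six compositions, the totals, net glass mass, LOI, yield) as set out in question or answer.
Oxide mass targets, per 500.0 lb enamel:
  ZrO2: 1.203% × 500.0 = 6.015 lb
  Al2O3: 3.533% × 500.0 = 17.66 lb
  BaO: 6.141% × 500.0 = 30.70 lb
  SiO2: 71.41% × 500.0 = 357.0 lb
  Na2O: 7.960% × 500.0 = 39.80 lb
  K2O: 9.755% × 500.0 = 48.78 lb
Verifying the oxide balance applying the batch weights above, relative to the basis at hand (each sum matches its target mass exact up to rounding of places):
  ZrO2: 8.998·0.6685 = 6.015 lb (target 6.015 lb)
  Al2O3: 355.9·0.003000 + 16.66·0.9960 = 17.66 lb (target 17.66 lb)
  BaO: 39.44·0.7786 = 30.71 lb (target 30.70 lb)
  SiO2: 355.9·0.9949 + 8.998·0.3304 = 357.1 lb (target 357.0 lb)
  Na2O: 67.61·0.5887 = 39.80 lb (target 39.80 lb)
  K2O: 71.99·0.6775 = 48.77 lb (target 48.78 lb)
The glass-mass cross-check: the batch minus its LOI: 500.0 lb (oxide target masses add up to 500.0 lb; the stated basis being 500.0 lb — gaps are rounding artifacts).
Total batch = Σ batch = 560.6 lb; loss to ignition Σ batch·LOI = 60.58 lb; yield: glass divided by total = 89.19%.

Revised batch per 500.0 lb enamel:
  Sand: 355.9 lb
  Zircon: 8.998 lb
  Calcined alumina: 16.66 lb
  Potassium carbonate: 71.99 lb
  Sodium carbonate: 67.61 lb
  Barium carbonate: 39.44 lb
Total batch = 560.6 lb; LOI loss = 60.58 lb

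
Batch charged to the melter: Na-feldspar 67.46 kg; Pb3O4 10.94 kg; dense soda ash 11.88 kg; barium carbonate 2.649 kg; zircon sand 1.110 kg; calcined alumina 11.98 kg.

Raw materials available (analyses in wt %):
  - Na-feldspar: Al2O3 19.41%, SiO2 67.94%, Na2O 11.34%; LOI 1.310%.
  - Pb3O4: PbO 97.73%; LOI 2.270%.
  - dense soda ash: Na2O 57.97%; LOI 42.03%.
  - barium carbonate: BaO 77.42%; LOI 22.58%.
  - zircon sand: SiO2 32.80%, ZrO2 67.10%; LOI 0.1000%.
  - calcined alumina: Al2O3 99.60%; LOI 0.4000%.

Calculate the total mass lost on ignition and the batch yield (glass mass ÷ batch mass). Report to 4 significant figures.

All internal work runs at full float precision from start to finish; in-progress results are shown rounded to 4 significant digits between the steps; a single rounding completes each reported figure; the derived quantities, including totals, ignition loss, the yield, glass mass, the six compositions, are recomputed from the batch weights for 99.25 kg of glass in exact precision, as they appear in question or answer.
Material-by-material LOI:
  Na-feldspar: 67.46 × 0.01310 = 0.8837 kg
  Pb3O4: 10.94 × 0.02270 = 0.2483 kg
  dense soda ash: 11.88 × 0.4203 = 4.993 kg
  barium carbonate: 2.649 × 0.2258 = 0.5981 kg
  zircon sand: 1.110 × 0.001000 = 0.001110 kg
  calcined alumina: 11.98 × 0.004000 = 0.04792 kg
Total LOI = 6.772 kg
Glass = batch − LOI = 106.0 − 6.772 = 99.25 kg

LOI loss = 6.772 kg; glass = 99.25 kg; yield = 93.61%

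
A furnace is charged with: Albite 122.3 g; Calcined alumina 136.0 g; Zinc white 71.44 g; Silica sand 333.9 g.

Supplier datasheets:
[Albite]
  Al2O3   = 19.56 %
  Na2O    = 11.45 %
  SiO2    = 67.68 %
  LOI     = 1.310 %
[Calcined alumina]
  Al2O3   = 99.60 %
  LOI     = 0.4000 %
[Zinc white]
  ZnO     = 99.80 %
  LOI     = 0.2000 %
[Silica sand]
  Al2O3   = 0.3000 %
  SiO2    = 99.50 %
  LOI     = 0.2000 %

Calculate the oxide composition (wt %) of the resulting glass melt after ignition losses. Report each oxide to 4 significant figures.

The working math holds full float precision at each step. The intermediate values are displayed, rounded to 4 significant digits, between the steps — a single rounding finalizes every reported value; derived quantities, including the four compositions, LOI, glass mass, yield, the totals, are recomputed starting from the weights at 660.7 g of glass in exact precision, as set out in problem or answer.
Per-oxide mass from batch:
  Al2O3: 122.3·0.1956 + 136.0·0.9960 + 333.9·0.003000 = 160.4 g
  Na2O: 122.3·0.1145 = 14.00 g
  SiO2: 122.3·0.6768 + 333.9·0.9950 = 415.0 g
  ZnO: 71.44·0.9980 = 71.30 g
LOI: 122.3·0.01310 + 136.0·0.004000 + 71.44·0.002000 + 333.9·0.002000 = 2.957 g
Resulting glass, batch − LOI: 663.6 − 2.957 = 660.7 g (= the summed oxide contributions)
each oxide over glass, ×100, is wt %

Glass mass = 660.7 g (batch 663.6 − LOI 2.957).
Composition: Al2O3 24.27%, Na2O 2.120%, SiO2 62.81%, ZnO 10.79%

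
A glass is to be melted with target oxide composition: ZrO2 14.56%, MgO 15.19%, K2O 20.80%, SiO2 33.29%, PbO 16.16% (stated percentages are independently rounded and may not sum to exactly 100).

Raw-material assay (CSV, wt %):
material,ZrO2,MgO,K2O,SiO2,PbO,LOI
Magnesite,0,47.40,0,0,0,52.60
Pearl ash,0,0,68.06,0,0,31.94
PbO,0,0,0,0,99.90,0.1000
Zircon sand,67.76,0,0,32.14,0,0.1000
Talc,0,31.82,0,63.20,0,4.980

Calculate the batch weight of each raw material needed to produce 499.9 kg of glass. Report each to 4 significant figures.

Batch per 499.9 kg glass:
  Magnesite: 20.10 kg
  Pearl ash: 152.8 kg
  PbO: 80.86 kg
  Zircon sand: 107.4 kg
  Talc: 208.7 kg
Total batch = 569.9 kg; LOI loss = 69.96 kg; yield = 87.72%

Every computation carries full precision in every operation. In-progress results are printed rounded to 4 significant figures when written out; every reported result takes exactly one rounding; all derived quantities, including glass mass, the yield, totals, LOI, five oxide percentages, are recomputed from the weighed amounts per 499.9 kg of glass at full precision as set out in the question or the answer.
Oxide mass targets, per 499.9 kg glass:
  ZrO2: 14.56% × 499.9 = 72.79 kg
  MgO: 15.19% × 499.9 = 75.93 kg
  K2O: 20.80% × 499.9 = 104.0 kg
  SiO2: 33.29% × 499.9 = 166.4 kg
  PbO: 16.16% × 499.9 = 80.78 kg
Per-oxide balance check with the batch weights as given, on the stated basis (delivered sums recover each target given rounding of the digits):
  ZrO2: 107.4·0.6776 = 72.77 kg (target 72.79 kg)
  MgO: 20.10·0.4740 + 208.7·0.3182 = 75.94 kg (target 75.93 kg)
  K2O: 152.8·0.6806 = 104.0 kg (target 104.0 kg)
  SiO2: 107.4·0.3214 + 208.7·0.6320 = 166.4 kg (target 166.4 kg)
  PbO: 80.86·0.9990 = 80.78 kg (target 80.78 kg)
Mass balance on the glass: net batch after ignition = 499.9 kg (oxide target masses add up to 499.9 kg; with the basis standing at 499.9 kg — gaps are rounding artifacts).
Batch total: Σ batch = 569.9 kg; LOI loss = Σ batch·LOI = 69.96 kg; glass ÷ batch gives a yield of 87.72%.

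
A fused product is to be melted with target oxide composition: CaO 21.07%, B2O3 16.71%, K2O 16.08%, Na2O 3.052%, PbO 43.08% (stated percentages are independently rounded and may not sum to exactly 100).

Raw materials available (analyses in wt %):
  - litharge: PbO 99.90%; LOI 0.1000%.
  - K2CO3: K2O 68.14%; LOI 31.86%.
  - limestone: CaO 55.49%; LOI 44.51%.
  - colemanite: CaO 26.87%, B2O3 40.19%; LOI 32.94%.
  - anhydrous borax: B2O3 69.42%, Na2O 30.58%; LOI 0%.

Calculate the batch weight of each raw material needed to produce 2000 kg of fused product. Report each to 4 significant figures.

Batch per 2000 kg fused product:
  litharge: 862.5 kg
  K2CO3: 472.0 kg
  limestone: 523.7 kg
  colemanite: 486.8 kg
  anhydrous borax: 199.6 kg
Total batch = 2545 kg; LOI loss = 544.7 kg; yield = 78.59%

All internal work keeps exact precision at each step; intermediates are shown (rounded to 4 significant digits) on the page; a single rounding finalizes every reported number — all derived quantities (the five compositions, LOI, totals, net glass mass, the yield) are recomputed from the batch weights for 2000 kg of glass in full precision, as given in problem or answer.
Oxide mass targets, per 2000 kg fused product:
  CaO: 21.07% × 2000 = 421.4 kg
  B2O3: 16.71% × 2000 = 334.2 kg
  K2O: 16.08% × 2000 = 321.6 kg
  Na2O: 3.052% × 2000 = 61.04 kg
  PbO: 43.08% × 2000 = 861.6 kg
Sums-versus-targets review applying the batch weights above, per the basis as stated (oxide sums agree with the targets modulo rounding of the values):
  CaO: 523.7·0.5549 + 486.8·0.2687 = 421.4 kg (target 421.4 kg)
  B2O3: 486.8·0.4019 + 199.6·0.6942 = 334.2 kg (target 334.2 kg)
  K2O: 472.0·0.6814 = 321.6 kg (target 321.6 kg)
  Na2O: 199.6·0.3058 = 61.04 kg (target 61.04 kg)
  PbO: 862.5·0.9990 = 861.6 kg (target 861.6 kg)
Glass-mass sanity pass: batch Σ − ignition loss = 2000 kg (the targets, summed, come to 2000 kg; the stated basis being 2000 kg — differing by rounding only).
Total batch = Σ batch = 2545 kg; LOI removed, Σ of batch·LOI: 544.7 kg; yield = glass ÷ total batch = 78.59%.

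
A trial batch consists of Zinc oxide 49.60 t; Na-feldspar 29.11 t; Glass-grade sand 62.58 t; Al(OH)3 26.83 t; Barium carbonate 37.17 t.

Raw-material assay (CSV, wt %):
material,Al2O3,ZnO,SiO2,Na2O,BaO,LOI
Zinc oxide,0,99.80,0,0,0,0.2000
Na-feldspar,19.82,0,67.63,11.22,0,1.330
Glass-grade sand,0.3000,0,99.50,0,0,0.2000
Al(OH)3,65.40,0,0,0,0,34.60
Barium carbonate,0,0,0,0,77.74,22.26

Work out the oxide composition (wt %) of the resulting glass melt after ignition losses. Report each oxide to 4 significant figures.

In-progress results are printed with 4-significant-digit rounding in the printout; the working math runs at full precision at all times. Each reported value receives exactly one rounding; derived quantities (the five compositions, net glass mass, the yield, ignition loss, the totals) are rebuilt from the batch weights at 187.1 t of glass at full precision, as they appear in question or answer.
Oxide-by-oxide delivered mass:
  Al2O3: 29.11·0.1982 + 62.58·0.003000 + 26.83·0.6540 = 23.50 t
  ZnO: 49.60·0.9980 = 49.50 t
  SiO2: 29.11·0.6763 + 62.58·0.9950 = 81.95 t
  Na2O: 29.11·0.1122 = 3.266 t
  BaO: 37.17·0.7774 = 28.90 t
LOI: 49.60·0.002000 + 29.11·0.01330 + 62.58·0.002000 + 26.83·0.3460 + 37.17·0.2226 = 18.17 t
Resulting glass, batch − LOI: 205.3 − 18.17 = 187.1 t (matching Σ of the oxides)
wt %: oxide over glass, times 100

Glass mass = 187.1 t (batch 205.3 − LOI 18.17).
Composition: Al2O3 12.56%, ZnO 26.45%, SiO2 43.80%, Na2O 1.745%, BaO 15.44%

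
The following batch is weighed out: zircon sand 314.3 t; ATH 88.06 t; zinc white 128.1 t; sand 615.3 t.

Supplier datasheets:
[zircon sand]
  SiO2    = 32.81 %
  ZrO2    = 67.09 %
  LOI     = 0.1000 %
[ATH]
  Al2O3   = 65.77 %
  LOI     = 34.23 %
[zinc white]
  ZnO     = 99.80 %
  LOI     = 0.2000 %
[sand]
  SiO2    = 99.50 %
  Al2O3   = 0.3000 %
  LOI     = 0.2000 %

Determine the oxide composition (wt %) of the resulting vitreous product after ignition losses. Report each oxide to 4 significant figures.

Glass mass = 1114 t (batch 1146 − LOI 31.94).
Composition: SiO2 64.22%, Al2O3 5.366%, ZnO 11.48%, ZrO2 18.93%

The whole derivation maintains full precision from start to finish — working values are printed (rounded to 4 significant digits) on the page — every reported result takes just one rounding. The derived quantities are computed from the batch weights for 1114 t of glass in exact precision (ignition loss, yield, totals, four oxide percentages, net glass mass) exactly as printed in the problem or answer text.
Delivered oxide masses:
  SiO2: 314.3·0.3281 + 615.3·0.9950 = 715.3 t
  Al2O3: 88.06·0.6577 + 615.3·0.003000 = 59.76 t
  ZnO: 128.1·0.9980 = 127.8 t
  ZrO2: 314.3·0.6709 = 210.9 t
LOI: 314.3·0.001000 + 88.06·0.3423 + 128.1·0.002000 + 615.3·0.002000 = 31.94 t
The glass mass, total less LOI, = 1146 − 31.94 = 1114 t (= Σ oxide masses)
each wt % is 100 × oxide ÷ glass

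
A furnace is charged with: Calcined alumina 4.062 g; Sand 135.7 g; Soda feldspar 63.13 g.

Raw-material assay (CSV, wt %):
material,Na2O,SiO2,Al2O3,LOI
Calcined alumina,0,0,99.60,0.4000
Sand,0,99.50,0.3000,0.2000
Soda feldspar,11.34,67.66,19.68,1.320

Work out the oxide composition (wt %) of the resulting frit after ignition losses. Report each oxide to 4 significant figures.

The working math maintains full precision through the solve. The intermediate values are printed, with 4-significant-figure rounding, between the steps — every reported number takes exactly one rounding. Derived quantities, which include the totals, glass mass, ignition loss, three oxide percentages, yield, are re-derived at full precision, as given in the problem or answer text, using the weight values per 201.8 g of glass.
Oxide masses out of the charge:
  Na2O: 63.13·0.1134 = 7.159 g
  SiO2: 135.7·0.9950 + 63.13·0.6766 = 177.7 g
  Al2O3: 4.062·0.9960 + 135.7·0.003000 + 63.13·0.1968 = 16.88 g
LOI: 4.062·0.004000 + 135.7·0.002000 + 63.13·0.01320 = 1.121 g
batch − LOI leaves glass = 202.9 − 1.121 = 201.8 g (equal to the oxide-mass sum)
each wt % is 100 × oxide ÷ glass

Glass mass = 201.8 g (batch 202.9 − LOI 1.121).
Composition: Na2O 3.548%, SiO2 88.09%, Al2O3 8.364%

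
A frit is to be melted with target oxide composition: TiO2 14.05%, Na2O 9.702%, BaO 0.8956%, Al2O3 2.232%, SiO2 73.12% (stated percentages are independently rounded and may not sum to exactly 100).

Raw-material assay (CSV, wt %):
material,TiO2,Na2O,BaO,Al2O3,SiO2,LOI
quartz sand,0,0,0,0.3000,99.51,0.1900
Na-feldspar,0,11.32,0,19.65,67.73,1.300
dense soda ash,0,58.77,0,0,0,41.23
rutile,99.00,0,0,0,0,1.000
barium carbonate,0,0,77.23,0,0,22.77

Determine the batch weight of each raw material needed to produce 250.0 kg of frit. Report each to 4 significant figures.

Exact precision is kept from start to finish. The intermediate values appear with 4-significant-digit rounding as written; exactly one rounding goes into each reported value. All derived quantities, including ignition loss, the five compositions, the yield, glass mass, totals, are carried using the weight values at 250.0 kg of glass at exact precision as set out in question or answer.
The oxide mass targets at 250.0 kg frit:
  TiO2: 14.05% × 250.0 = 35.12 kg
  Na2O: 9.702% × 250.0 = 24.26 kg
  BaO: 0.8956% × 250.0 = 2.239 kg
  Al2O3: 2.232% × 250.0 = 5.580 kg
  SiO2: 73.12% × 250.0 = 182.8 kg
Balance tally, oxide-wise, using the reported weights, against the basis in use (oxide sums agree with the targets within answer rounding):
  TiO2: 35.48·0.9900 = 35.13 kg (target 35.12 kg)
  Na2O: 25.86·0.1132 + 36.29·0.5877 = 24.25 kg (target 24.26 kg)
  BaO: 2.899·0.7723 = 2.239 kg (target 2.239 kg)
  Al2O3: 166.1·0.003000 + 25.86·0.1965 = 5.580 kg (target 5.580 kg)
  SiO2: 166.1·0.9951 + 25.86·0.6773 = 182.8 kg (target 182.8 kg)
Glass mass check: batch Σ − ignition loss = 250.0 kg (oxide target masses add up to 250.0 kg; against the stated basis, 250.0 kg — a pure rounding effect).
Adding the batch up: Σ batch = 266.6 kg; Σ batch·LOI gives LOI loss = 16.63 kg; yield, glass over the total, = 93.76%.

Batch per 250.0 kg frit:
  quartz sand: 166.1 kg
  Na-feldspar: 25.86 kg
  dense soda ash: 36.29 kg
  rutile: 35.48 kg
  barium carbonate: 2.899 kg
Total batch = 266.6 kg; LOI loss = 16.63 kg; yield = 93.76%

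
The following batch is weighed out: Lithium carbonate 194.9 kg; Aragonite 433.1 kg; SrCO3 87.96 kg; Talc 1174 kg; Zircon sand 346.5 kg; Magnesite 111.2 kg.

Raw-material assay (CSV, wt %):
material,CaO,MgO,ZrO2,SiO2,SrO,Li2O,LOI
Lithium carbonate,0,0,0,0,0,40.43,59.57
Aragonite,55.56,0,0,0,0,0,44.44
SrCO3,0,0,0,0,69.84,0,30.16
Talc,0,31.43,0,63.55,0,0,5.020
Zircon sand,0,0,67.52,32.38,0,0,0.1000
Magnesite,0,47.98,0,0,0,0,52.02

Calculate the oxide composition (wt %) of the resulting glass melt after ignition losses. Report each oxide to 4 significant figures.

Full precision is maintained all the way through — in-progress results are shown (rounded to four significant digits) on the page. Each reported result takes just one rounding. The derived quantities, which include the six compositions, ignition loss, net glass mass, totals, the yield, are rebuilt in full float precision, as quoted within the problem or the answer, using the weight values per 1895 kg of glass.
Oxide-by-oxide delivered mass:
  CaO: 433.1·0.5556 = 240.6 kg
  MgO: 1174·0.3143 + 111.2·0.4798 = 422.3 kg
  ZrO2: 346.5·0.6752 = 234.0 kg
  SiO2: 1174·0.6355 + 346.5·0.3238 = 858.3 kg
  SrO: 87.96·0.6984 = 61.43 kg
  Li2O: 194.9·0.4043 = 78.80 kg
LOI: 194.9·0.5957 + 433.1·0.4444 + 87.96·0.3016 + 1174·0.05020 + 346.5·0.001000 + 111.2·0.5202 = 452.2 kg
Glass mass = batch − LOI = 2348 − 452.2 = 1895 kg (matching Σ of the oxides)
wt % = 100 × oxide mass / glass mass

Glass mass = 1895 kg (batch 2348 − LOI 452.2).
Composition: CaO 12.70%, MgO 22.28%, ZrO2 12.34%, SiO2 45.28%, SrO 3.241%, Li2O 4.157%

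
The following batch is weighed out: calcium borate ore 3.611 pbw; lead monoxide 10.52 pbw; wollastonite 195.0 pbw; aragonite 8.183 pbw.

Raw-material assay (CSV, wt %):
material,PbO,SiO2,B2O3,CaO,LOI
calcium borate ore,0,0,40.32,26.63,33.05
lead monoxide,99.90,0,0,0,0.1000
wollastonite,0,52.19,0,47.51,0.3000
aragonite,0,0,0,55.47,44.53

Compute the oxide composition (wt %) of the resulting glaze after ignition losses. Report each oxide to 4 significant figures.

Exact precision is maintained at every stage. Mid-chain values are displayed (rounded to 4 significant figures) in the printout — every reported value takes just one rounding; the derived quantities, which include net glass mass, the totals, LOI, the yield, four oxide percentages, are carried at full precision, as they appear in problem or answer, using the weight values at 211.9 pbw of glass.
Delivered oxide masses:
  PbO: 10.52·0.9990 = 10.51 pbw
  SiO2: 195.0·0.5219 = 101.8 pbw
  B2O3: 3.611·0.4032 = 1.456 pbw
  CaO: 3.611·0.2663 + 195.0·0.4751 + 8.183·0.5547 = 98.15 pbw
LOI: 3.611·0.3305 + 10.52·0.001000 + 195.0·0.003000 + 8.183·0.4453 = 5.433 pbw
Glass mass = batch − LOI = 217.3 − 5.433 = 211.9 pbw (equal to the oxide-mass sum)
percent share: oxide ÷ glass, ×100

Glass mass = 211.9 pbw (batch 217.3 − LOI 5.433).
Composition: PbO 4.960%, SiO2 48.03%, B2O3 0.6872%, CaO 46.32%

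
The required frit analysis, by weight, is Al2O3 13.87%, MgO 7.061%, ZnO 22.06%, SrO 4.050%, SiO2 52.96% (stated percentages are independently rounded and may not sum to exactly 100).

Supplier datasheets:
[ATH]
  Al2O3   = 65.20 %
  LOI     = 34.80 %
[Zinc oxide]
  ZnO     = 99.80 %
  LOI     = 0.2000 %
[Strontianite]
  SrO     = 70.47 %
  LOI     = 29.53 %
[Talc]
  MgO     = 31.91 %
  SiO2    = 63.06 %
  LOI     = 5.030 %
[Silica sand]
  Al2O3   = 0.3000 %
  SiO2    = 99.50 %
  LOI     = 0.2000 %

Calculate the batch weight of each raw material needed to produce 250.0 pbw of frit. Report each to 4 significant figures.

Batch per 250.0 pbw frit:
  ATH: 52.73 pbw
  Zinc oxide: 55.26 pbw
  Strontianite: 14.37 pbw
  Talc: 55.32 pbw
  Silica sand: 98.01 pbw
Total batch = 275.7 pbw; LOI loss = 25.68 pbw; yield = 90.68%

All internal work keeps exact precision at all times; mid-chain values appear rounded off to 4 significant figures as written; a single rounding completes every reported value. The derived quantities are rebuilt starting from the weights on 250.0 pbw of glass at full float precision (the five compositions, ignition loss, glass mass, totals, the yield), precisely as stated by problem or answer.
Target oxide masses per 250.0 pbw frit:
  Al2O3: 13.87% × 250.0 = 34.67 pbw
  MgO: 7.061% × 250.0 = 17.65 pbw
  ZnO: 22.06% × 250.0 = 55.15 pbw
  SrO: 4.050% × 250.0 = 10.12 pbw
  SiO2: 52.96% × 250.0 = 132.4 pbw
Balance tally, oxide-wise, using the reported weights, relative to the basis at hand (sums match the target masses net of answer rounding effects):
  Al2O3: 52.73·0.6520 + 98.01·0.003000 = 34.67 pbw (target 34.67 pbw)
  MgO: 55.32·0.3191 = 17.65 pbw (target 17.65 pbw)
  ZnO: 55.26·0.9980 = 55.15 pbw (target 55.15 pbw)
  SrO: 14.37·0.7047 = 10.13 pbw (target 10.12 pbw)
  SiO2: 55.32·0.6306 + 98.01·0.9950 = 132.4 pbw (target 132.4 pbw)
Mass balance on the glass: net batch after ignition = 250.0 pbw (targets for the oxides total 250.0 pbw; the stated basis being 250.0 pbw — a pure rounding effect).
Batch grand total — Σ batch = 275.7 pbw; Σ batch·LOI gives LOI loss = 25.68 pbw; as yield: glass ÷ batch → 90.68%.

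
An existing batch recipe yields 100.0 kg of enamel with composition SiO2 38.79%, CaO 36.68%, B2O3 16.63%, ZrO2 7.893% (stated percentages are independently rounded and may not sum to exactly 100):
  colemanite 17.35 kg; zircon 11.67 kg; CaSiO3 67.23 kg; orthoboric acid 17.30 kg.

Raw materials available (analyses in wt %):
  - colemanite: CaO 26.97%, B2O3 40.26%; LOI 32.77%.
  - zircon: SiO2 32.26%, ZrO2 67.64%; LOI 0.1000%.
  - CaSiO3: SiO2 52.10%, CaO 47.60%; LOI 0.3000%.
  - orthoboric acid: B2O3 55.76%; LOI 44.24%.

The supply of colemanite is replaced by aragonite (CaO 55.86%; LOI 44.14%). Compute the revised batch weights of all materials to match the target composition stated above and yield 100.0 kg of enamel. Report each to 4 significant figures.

Revised batch per 100.0 kg enamel:
  aragonite: 8.378 kg
  zircon: 11.67 kg
  CaSiO3: 67.23 kg
  orthoboric acid: 29.82 kg
Total batch = 117.1 kg; LOI loss = 17.10 kg

The whole derivation keeps exact precision in all steps — mid-chain values are printed (rounded to four significant figures) as written. Every reported figure sees exactly one rounding — all derived quantities are computed in full float precision (LOI, net glass mass, yield, the four compositions, totals) from the weighed amounts at 100.0 kg of glass as set out in either problem or answer.
The oxide mass targets at 100.0 kg enamel:
  SiO2: 38.79% × 100.0 = 38.79 kg
  CaO: 36.68% × 100.0 = 36.68 kg
  B2O3: 16.63% × 100.0 = 16.63 kg
  ZrO2: 7.893% × 100.0 = 7.893 kg
Per-oxide balance check applying the batch weights above, against the basis in use (sums match the target masses given rounding of the digits):
  SiO2: 11.67·0.3226 + 67.23·0.5210 = 38.79 kg (target 38.79 kg)
  CaO: 8.378·0.5586 + 67.23·0.4760 = 36.68 kg (target 36.68 kg)
  B2O3: 29.82·0.5576 = 16.63 kg (target 16.63 kg)
  ZrO2: 11.67·0.6764 = 7.894 kg (target 7.893 kg)
Consistency of the glass mass: whole batch net of LOI = 99.99 kg (targets for the oxides total 99.99 kg; the stated basis being 100.0 kg — differing by rounding only).
Summing the batch: Σ batch = 117.1 kg; LOI removed, Σ of batch·LOI: 17.10 kg; the yield ratio, glass ÷ batch: 85.39%.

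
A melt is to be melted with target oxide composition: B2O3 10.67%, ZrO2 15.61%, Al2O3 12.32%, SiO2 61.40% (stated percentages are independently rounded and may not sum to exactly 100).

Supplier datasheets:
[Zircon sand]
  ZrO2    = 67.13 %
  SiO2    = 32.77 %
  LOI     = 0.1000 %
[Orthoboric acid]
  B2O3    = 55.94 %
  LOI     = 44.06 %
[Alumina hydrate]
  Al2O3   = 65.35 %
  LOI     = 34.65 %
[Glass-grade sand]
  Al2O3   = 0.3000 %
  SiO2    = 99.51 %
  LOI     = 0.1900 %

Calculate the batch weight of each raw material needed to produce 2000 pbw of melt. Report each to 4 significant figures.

The working math maintains full float precision at every stage; in-progress results are printed with 4-significant-digit rounding in the working. Every reported figure is rounded once only — all derived quantities are re-derived using the weight values on 2000 pbw of glass at exact precision (glass mass, the yield, four oxide percentages, ignition loss, totals) as they appear in problem or answer.
Oxide mass targets, per 2000 pbw melt:
  B2O3: 10.67% × 2000 = 213.4 pbw
  ZrO2: 15.61% × 2000 = 312.2 pbw
  Al2O3: 12.32% × 2000 = 246.4 pbw
  SiO2: 61.40% × 2000 = 1228 pbw
Per-oxide balance check applying the batch weights above, against the basis in use (sums match the target masses up to rounding of the answer):
  B2O3: 381.5·0.5594 = 213.4 pbw (target 213.4 pbw)
  ZrO2: 465.1·0.6713 = 312.2 pbw (target 312.2 pbw)
  Al2O3: 372.1·0.6535 + 1081·0.003000 = 246.4 pbw (target 246.4 pbw)
  SiO2: 465.1·0.3277 + 1081·0.9951 = 1228 pbw (target 1228 pbw)
Consistency of the glass mass: net batch after ignition = 2000 pbw (targets for the oxides total 2000 pbw; versus the stated basis of 2000 pbw — gaps are rounding artifacts).
Summing the batch: Σ batch = 2300 pbw; Σ batch·LOI gives LOI loss = 299.5 pbw; yield = glass ÷ total batch = 86.97%.

Batch per 2000 pbw melt:
  Zircon sand: 465.1 pbw
  Orthoboric acid: 381.5 pbw
  Alumina hydrate: 372.1 pbw
  Glass-grade sand: 1081 pbw
Total batch = 2300 pbw; LOI loss = 299.5 pbw; yield = 86.97%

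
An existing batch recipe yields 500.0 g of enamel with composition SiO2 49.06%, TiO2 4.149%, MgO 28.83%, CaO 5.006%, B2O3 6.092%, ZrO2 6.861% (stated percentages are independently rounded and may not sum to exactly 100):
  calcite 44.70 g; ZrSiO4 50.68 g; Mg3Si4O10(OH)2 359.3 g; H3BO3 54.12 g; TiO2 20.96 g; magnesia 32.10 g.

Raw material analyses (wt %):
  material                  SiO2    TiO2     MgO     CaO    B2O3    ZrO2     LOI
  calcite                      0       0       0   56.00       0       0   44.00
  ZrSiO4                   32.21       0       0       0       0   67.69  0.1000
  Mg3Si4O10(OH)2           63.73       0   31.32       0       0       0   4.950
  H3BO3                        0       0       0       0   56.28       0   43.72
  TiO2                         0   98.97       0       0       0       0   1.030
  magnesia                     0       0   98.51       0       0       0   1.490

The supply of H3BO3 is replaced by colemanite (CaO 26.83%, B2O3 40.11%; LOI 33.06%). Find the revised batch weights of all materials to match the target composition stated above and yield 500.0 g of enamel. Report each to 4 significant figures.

Revised batch per 500.0 g enamel:
  calcite: 8.312 g
  ZrSiO4: 50.68 g
  Mg3Si4O10(OH)2: 359.3 g
  colemanite: 75.94 g
  TiO2: 20.96 g
  magnesia: 32.10 g
Total batch = 547.3 g; LOI loss = 47.29 g

Mid-chain values appear rounded off to 4 significant digits at each printed step; every computation maintains full float precision through every step; every reported figure undergoes a single rounding. The derived quantities, which include glass mass, yield, totals, the six compositions, ignition loss, are computed in full precision, exactly as printed in the problem or the answer, starting from the weights per 500.0 g of glass.
Target oxide masses per 500.0 g enamel:
  SiO2: 49.06% × 500.0 = 245.3 g
  TiO2: 4.149% × 500.0 = 20.74 g
  MgO: 28.83% × 500.0 = 144.2 g
  CaO: 5.006% × 500.0 = 25.03 g
  B2O3: 6.092% × 500.0 = 30.46 g
  ZrO2: 6.861% × 500.0 = 34.30 g
Balance tally, oxide-wise, applying the batch weights above, for the quoted basis mass (oxide sums agree with the targets inside rounding margins):
  SiO2: 50.68·0.3221 + 359.3·0.6373 = 245.3 g (target 245.3 g)
  TiO2: 20.96·0.9897 = 20.74 g (target 20.74 g)
  MgO: 359.3·0.3132 + 32.10·0.9851 = 144.2 g (target 144.2 g)
  CaO: 8.312·0.5600 + 75.94·0.2683 = 25.03 g (target 25.03 g)
  B2O3: 75.94·0.4011 = 30.46 g (target 30.46 g)
  ZrO2: 50.68·0.6769 = 34.31 g (target 34.30 g)
Glass-mass sanity pass: batch Σ − ignition loss = 500.0 g (the Σ of target masses is 500.0 g; with the basis standing at 500.0 g — a pure rounding effect).
Total batch = Σ batch = 547.3 g; the LOI term Σ batch·LOI equals 47.29 g; yield: glass divided by total = 91.36%.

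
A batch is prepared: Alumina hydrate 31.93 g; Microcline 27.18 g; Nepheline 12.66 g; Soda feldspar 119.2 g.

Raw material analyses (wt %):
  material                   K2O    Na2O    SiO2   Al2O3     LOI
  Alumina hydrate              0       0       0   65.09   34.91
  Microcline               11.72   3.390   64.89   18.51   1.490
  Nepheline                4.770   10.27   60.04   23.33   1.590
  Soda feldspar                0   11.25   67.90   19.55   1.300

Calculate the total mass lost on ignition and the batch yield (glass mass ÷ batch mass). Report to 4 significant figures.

LOI loss = 13.30 g; glass = 177.7 g; yield = 93.03%

Intermediates are shown (rounded to four significant digits) within the worked lines. All arithmetic keeps full float precision end to end. A single rounding yields every reported result — derived quantities, including net glass mass, four oxide percentages, LOI, totals, yield, are re-derived from the weighed amounts per 177.7 g of glass in full precision, as quoted within the problem or answer text.
Each material's LOI contribution:
  Alumina hydrate: 31.93 × 0.3491 = 11.15 g
  Microcline: 27.18 × 0.01490 = 0.4050 g
  Nepheline: 12.66 × 0.01590 = 0.2013 g
  Soda feldspar: 119.2 × 0.01300 = 1.550 g
Total LOI = 13.30 g
Glass = batch − LOI = 191.0 − 13.30 = 177.7 g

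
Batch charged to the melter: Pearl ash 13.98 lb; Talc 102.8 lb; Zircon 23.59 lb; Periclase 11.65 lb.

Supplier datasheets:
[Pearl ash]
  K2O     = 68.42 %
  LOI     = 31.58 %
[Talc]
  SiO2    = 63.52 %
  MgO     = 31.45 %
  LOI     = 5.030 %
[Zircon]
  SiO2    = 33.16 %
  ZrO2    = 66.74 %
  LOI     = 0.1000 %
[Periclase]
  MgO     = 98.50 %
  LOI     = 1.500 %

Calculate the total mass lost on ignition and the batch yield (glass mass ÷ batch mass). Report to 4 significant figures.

LOI loss = 9.784 lb; glass = 142.2 lb; yield = 93.56%

Each numeric step holds full precision from first step to last. The intermediate values are displayed, with 4-significant-figure rounding, when written out — every reported result is rounded only once; all derived quantities (net glass mass, four oxide percentages, totals, yield, LOI) are recomputed in full float precision starting from the weights on 142.2 lb of glass, exactly as shown in the problem or answer text.
Ignition loss by material:
  Pearl ash: 13.98 × 0.3158 = 4.415 lb
  Talc: 102.8 × 0.05030 = 5.171 lb
  Zircon: 23.59 × 0.001000 = 0.02359 lb
  Periclase: 11.65 × 0.01500 = 0.1747 lb
Total LOI = 9.784 lb
Glass = batch − LOI = 152.0 − 9.784 = 142.2 lb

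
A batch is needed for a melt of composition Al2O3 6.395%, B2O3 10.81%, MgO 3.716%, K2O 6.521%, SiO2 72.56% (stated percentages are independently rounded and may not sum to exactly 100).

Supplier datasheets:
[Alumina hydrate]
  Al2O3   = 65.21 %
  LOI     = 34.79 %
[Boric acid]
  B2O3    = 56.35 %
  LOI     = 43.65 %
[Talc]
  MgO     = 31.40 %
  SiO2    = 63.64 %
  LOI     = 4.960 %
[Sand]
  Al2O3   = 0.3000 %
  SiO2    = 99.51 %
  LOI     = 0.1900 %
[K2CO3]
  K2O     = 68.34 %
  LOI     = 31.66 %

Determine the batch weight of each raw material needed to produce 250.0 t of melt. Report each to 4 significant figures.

The whole derivation holds full precision through every step — the intermediate values are printed (rounded to 4 significant digits) at each printed step; a single rounding produces each reported result. The derived quantities (glass mass, five oxide percentages, yield, totals, LOI) are carried starting from the weights on 250.0 t of glass at full precision as set out in the problem or the answer.
Target oxide masses per 250.0 t melt:
  Al2O3: 6.395% × 250.0 = 15.99 t
  B2O3: 10.81% × 250.0 = 27.02 t
  MgO: 3.716% × 250.0 = 9.290 t
  K2O: 6.521% × 250.0 = 16.30 t
  SiO2: 72.56% × 250.0 = 181.4 t
Balance tally, oxide-wise, on the weights just shown, relative to the basis at hand (target by target, the sums agree modulo rounding of the values):
  Al2O3: 23.77·0.6521 + 163.4·0.003000 = 15.99 t (target 15.99 t)
  B2O3: 47.96·0.5635 = 27.03 t (target 27.02 t)
  MgO: 29.59·0.3140 = 9.291 t (target 9.290 t)
  K2O: 23.85·0.6834 = 16.30 t (target 16.30 t)
  SiO2: 29.59·0.6364 + 163.4·0.9951 = 181.4 t (target 181.4 t)
Glass-mass closure: whole batch net of LOI = 250.0 t (the Σ of target masses is 250.0 t; versus the stated basis of 250.0 t — a pure rounding effect).
Summing the batch: Σ batch = 288.6 t; LOI loss = Σ batch·LOI = 38.53 t; yield: glass divided by total = 86.65%.

Batch per 250.0 t melt:
  Alumina hydrate: 23.77 t
  Boric acid: 47.96 t
  Talc: 29.59 t
  Sand: 163.4 t
  K2CO3: 23.85 t
Total batch = 288.6 t; LOI loss = 38.53 t; yield = 86.65%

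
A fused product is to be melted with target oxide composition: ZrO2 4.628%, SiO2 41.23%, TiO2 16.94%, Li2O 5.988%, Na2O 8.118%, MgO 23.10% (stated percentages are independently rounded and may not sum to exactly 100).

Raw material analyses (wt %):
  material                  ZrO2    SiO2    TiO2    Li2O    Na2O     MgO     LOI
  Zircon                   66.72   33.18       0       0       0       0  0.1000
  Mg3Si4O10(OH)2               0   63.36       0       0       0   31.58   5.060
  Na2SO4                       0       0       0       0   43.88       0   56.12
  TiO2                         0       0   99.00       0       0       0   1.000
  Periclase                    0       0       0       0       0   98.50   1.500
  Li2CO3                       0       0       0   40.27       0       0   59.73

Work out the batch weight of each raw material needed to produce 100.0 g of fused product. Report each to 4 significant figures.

Batch per 100.0 g fused product:
  Zircon: 6.936 g
  Mg3Si4O10(OH)2: 61.44 g
  Na2SO4: 18.50 g
  TiO2: 17.11 g
  Periclase: 3.753 g
  Li2CO3: 14.87 g
Total batch = 122.6 g; LOI loss = 22.61 g; yield = 81.56%

The intermediate values appear rounded to four significant figures across the worked steps — the working math maintains full float precision through every step — every reported number takes just one rounding — derived quantities (LOI, the yield, glass mass, the totals, six oxide percentages) are computed starting from the weights for 100.0 g of glass at full float precision as quoted within problem or answer.
Oxide-by-oxide targets in 100.0 g fused product:
  ZrO2: 4.628% × 100.0 = 4.628 g
  SiO2: 41.23% × 100.0 = 41.23 g
  TiO2: 16.94% × 100.0 = 16.94 g
  Li2O: 5.988% × 100.0 = 5.988 g
  Na2O: 8.118% × 100.0 = 8.118 g
  MgO: 23.10% × 100.0 = 23.10 g
Mass-balance tally per oxide from the weights as reported, under the basis named above (each sum matches its target mass given rounding of the digits):
  ZrO2: 6.936·0.6672 = 4.628 g (target 4.628 g)
  SiO2: 6.936·0.3318 + 61.44·0.6336 = 41.23 g (target 41.23 g)
  TiO2: 17.11·0.9900 = 16.94 g (target 16.94 g)
  Li2O: 14.87·0.4027 = 5.988 g (target 5.988 g)
  Na2O: 18.50·0.4388 = 8.118 g (target 8.118 g)
  MgO: 61.44·0.3158 + 3.753·0.9850 = 23.10 g (target 23.10 g)
Glass-mass closure: total batch − LOI = 100.0 g (targets for the oxides total 100.0 g; with the basis standing at 100.0 g — deltas are rounding alone).
Summing the batch: Σ batch = 122.6 g; LOI removed, Σ of batch·LOI: 22.61 g; the yield ratio, glass ÷ batch: 81.56%.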